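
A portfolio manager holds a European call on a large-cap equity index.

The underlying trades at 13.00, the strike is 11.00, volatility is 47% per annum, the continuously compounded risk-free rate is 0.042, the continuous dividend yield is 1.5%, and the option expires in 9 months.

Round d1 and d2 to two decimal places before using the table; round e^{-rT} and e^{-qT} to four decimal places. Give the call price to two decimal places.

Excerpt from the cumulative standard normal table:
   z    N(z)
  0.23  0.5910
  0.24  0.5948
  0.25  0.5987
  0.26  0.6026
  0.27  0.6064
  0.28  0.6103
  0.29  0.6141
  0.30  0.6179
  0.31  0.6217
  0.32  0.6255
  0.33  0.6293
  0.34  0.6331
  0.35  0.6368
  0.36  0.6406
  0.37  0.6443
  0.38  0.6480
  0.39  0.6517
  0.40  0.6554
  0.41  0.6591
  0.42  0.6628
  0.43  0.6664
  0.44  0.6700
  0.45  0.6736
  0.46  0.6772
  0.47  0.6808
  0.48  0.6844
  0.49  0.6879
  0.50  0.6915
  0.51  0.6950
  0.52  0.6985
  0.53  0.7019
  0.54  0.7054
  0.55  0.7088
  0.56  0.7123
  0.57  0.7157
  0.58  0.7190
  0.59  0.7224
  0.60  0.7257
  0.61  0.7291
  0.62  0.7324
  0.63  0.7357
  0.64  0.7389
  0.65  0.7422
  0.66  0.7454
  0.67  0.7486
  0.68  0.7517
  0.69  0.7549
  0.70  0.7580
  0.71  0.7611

σ√T = 0.47·√0.75 = 0.4070
d₁ = [ln(13/11) + (0.042 − 0.015 + 0.47²/2)·0.75] / 0.4070 = [0.1671 + 0.1031] / 0.4070 = 0.6637 → 0.66
d₂ = d₁ − σ√T = 0.6637 − 0.4070 = 0.2567 → 0.26
exp(−qT) = exp(−0.015·0.75) = 0.9888;  exp(−rT) = exp(−0.042·0.75) = 0.9690
N(d₁) = N(0.66) = 0.7454;  N(d₂) = N(0.26) = 0.6026
C = 13·0.9888·0.7454 − 11·0.9690·0.6026 = 9.5817 − 6.4231 = 3.1586

3.16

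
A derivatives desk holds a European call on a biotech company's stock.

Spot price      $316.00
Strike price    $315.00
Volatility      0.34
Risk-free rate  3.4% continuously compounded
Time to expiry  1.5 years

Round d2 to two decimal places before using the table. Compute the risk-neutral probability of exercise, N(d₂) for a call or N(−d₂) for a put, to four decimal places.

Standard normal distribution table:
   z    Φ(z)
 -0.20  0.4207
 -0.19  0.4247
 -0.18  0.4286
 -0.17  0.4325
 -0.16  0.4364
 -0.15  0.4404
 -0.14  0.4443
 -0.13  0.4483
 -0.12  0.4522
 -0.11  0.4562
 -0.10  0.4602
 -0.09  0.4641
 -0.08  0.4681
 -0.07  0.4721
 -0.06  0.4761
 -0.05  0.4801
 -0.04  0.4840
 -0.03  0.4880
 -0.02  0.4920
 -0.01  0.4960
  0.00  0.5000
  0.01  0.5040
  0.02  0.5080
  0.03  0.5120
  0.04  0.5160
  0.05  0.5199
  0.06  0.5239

0.4681

T = 1.5;  σ√T = 0.4164
d₁ = [ln(316/315) + (0.034 + 0.34²/2)·1.5] / 0.4164 = [0.0032 + 0.1377] / 0.4164 = 0.3383 which rounds to 0.34
d₂ = d₁ − σ√T = 0.3383 − 0.4164 = -0.0781 which rounds to -0.08
Risk-neutral Pr[S_T > K] = N(d₂) = N(-0.08) = 0.4681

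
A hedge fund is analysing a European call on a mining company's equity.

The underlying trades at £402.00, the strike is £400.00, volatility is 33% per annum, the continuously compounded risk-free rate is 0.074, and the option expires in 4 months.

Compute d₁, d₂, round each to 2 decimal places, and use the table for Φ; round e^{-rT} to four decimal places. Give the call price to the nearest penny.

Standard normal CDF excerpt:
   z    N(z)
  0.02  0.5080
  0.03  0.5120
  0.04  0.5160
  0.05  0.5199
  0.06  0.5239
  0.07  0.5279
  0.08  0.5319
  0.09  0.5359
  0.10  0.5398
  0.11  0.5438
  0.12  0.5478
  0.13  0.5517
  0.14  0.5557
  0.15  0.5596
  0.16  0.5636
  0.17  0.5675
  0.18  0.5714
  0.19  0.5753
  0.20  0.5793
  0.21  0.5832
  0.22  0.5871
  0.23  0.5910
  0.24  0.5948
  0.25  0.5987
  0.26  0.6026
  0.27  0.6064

£36.23

σ√T = 0.33 × 0.5774 = 0.1905
d₁ = [ln(402/400) + (0.074 + 0.33²/2)·0.3333] / 0.1905 = [0.0050 + 0.0428] / 0.1905 = 0.2509 → 0.25
d₂ = d₁ − σ√T = 0.2509 − 0.1905 = 0.0604 → 0.06
e^(−rT) = e^(−0.074·0.3333) = 0.9756
C = 402·N(0.25) − 400·0.9756·N(0.06) = 402·0.5987 − 400·0.9756·0.5239 = 240.6774 − 204.4467 = 36.2307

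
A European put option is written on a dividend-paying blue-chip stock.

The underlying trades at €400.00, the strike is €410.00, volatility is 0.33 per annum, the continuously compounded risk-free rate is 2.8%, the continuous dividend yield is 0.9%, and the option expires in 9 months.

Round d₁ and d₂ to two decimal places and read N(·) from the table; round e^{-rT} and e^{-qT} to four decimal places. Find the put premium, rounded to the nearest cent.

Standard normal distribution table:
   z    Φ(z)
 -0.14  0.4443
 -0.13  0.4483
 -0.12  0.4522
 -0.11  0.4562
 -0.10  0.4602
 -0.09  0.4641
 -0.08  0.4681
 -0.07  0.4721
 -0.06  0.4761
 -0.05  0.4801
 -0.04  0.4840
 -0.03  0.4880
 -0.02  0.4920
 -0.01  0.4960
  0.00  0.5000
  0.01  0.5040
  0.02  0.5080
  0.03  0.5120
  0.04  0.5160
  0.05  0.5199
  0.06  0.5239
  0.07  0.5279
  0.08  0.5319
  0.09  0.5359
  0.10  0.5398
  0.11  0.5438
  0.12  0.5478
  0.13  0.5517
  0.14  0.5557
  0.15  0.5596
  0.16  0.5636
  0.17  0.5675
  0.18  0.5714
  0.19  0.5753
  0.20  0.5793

€48.14

T = 0.75;  σ√T = 0.2858
d₁ = [ln(400/410) + (0.028 − 0.009 + 0.33²/2)·0.75] / 0.2858 = [-0.0247 + 0.0551] / 0.2858 = 0.1064 ≈ 0.11
d₂ = d₁ − σ√T = 0.1064 − 0.2858 = -0.1794 ≈ -0.18
exp(−qT) = exp(−0.009·0.75) = 0.9933;  exp(−rT) = exp(−0.028·0.75) = 0.9792
N(−d₂) = N(0.18) = 0.5714;  N(−d₁) = N(-0.11) = 0.4562
P = 410·0.9792·0.5714 − 400·0.9933·0.4562 = 229.4011 − 181.2574 = 48.1437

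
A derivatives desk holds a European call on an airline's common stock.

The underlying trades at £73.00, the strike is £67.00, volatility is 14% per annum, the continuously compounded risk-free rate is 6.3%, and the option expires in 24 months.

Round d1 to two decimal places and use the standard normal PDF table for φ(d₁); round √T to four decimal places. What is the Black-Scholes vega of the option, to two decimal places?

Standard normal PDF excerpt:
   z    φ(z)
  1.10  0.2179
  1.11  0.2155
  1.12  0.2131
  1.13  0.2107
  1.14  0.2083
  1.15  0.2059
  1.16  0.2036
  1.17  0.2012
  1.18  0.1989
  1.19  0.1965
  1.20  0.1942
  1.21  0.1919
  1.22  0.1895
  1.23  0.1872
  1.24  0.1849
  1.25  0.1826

σ√T = 0.14·√2 = 0.1980
d₁ = [ln(73/67) + (0.063 + ½·0.14²)·2] / (σ√T) = (0.0858 + 0.1456) / 0.1980 = 1.1686 which rounds to 1.17
√T = √2 = 1.4142
φ(d₁) = φ(1.17) = 0.2012
vega = S·φ(d₁)·√T = 73·0.2012·1.4142 = 20.7712

20.77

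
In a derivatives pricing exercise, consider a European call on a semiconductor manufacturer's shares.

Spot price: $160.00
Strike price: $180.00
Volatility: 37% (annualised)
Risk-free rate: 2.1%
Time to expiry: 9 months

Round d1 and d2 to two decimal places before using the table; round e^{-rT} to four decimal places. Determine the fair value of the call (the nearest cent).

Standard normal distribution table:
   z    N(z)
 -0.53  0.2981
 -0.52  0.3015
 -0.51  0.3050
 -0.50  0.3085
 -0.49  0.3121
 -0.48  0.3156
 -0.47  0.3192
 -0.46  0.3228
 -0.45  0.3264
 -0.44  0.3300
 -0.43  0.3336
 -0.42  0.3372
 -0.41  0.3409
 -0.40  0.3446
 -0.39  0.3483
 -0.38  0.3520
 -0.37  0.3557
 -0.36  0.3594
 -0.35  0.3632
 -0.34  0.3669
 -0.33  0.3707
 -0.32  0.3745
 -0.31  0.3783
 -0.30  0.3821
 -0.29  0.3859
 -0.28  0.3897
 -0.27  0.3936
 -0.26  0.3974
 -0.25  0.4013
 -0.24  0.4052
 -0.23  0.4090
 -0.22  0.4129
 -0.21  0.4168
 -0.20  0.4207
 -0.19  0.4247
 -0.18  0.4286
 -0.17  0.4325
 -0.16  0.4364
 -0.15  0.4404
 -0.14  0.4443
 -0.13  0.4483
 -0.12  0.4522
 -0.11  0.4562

T = 0.75;  σ√T = 0.3204
d₁ = [ln(160/180) + (0.021 + 0.37²/2)·0.75] / 0.3204 = [-0.1178 + 0.0671] / 0.3204 = -0.1582 → -0.16
d₂ = d₁ − σ√T = -0.1582 − 0.3204 = -0.4786 → -0.48
e^(−rT) = e^(−0.021·0.75) = 0.9844
C = 160·N(-0.16) − 180·0.9844·N(-0.48) = 160·0.4364 − 180·0.9844·0.3156 = 69.8240 − 55.9218 = 13.9022

$13.90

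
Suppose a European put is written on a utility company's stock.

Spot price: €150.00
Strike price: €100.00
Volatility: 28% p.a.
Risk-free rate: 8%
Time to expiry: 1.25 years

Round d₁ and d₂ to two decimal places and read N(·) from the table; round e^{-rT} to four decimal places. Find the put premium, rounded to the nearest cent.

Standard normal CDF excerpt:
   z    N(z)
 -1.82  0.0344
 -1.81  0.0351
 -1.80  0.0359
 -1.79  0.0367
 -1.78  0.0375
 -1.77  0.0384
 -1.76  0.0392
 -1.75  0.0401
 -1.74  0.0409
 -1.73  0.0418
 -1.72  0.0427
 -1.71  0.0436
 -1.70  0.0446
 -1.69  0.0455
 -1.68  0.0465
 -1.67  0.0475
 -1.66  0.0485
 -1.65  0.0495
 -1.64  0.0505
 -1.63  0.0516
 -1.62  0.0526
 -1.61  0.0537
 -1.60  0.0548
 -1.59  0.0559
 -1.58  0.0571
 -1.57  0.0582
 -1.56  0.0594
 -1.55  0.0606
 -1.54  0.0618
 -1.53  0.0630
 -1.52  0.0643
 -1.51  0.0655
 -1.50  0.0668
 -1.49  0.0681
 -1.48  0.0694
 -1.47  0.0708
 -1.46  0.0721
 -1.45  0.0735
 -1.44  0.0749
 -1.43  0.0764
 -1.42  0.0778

σ√T = 0.28·√1.25 = 0.3130
d₁ = [ln(150/100) + (0.08 + ½·0.28²)·1.25] / (σ√T) = (0.4055 + 0.1490) / 0.3130 = 1.7712 ≈ 1.77
d₂ = 1.7712 − 0.3130 = 1.4581 ≈ 1.46
exp(−rT) = exp(−0.08·1.25) = 0.9048
N(−d₂) = N(-1.46) = 0.0721;  N(−d₁) = N(-1.77) = 0.0384
P = 100·0.9048·0.0721 − 150·0.0384 = 6.5236 − 5.7600 = 0.7636

€0.76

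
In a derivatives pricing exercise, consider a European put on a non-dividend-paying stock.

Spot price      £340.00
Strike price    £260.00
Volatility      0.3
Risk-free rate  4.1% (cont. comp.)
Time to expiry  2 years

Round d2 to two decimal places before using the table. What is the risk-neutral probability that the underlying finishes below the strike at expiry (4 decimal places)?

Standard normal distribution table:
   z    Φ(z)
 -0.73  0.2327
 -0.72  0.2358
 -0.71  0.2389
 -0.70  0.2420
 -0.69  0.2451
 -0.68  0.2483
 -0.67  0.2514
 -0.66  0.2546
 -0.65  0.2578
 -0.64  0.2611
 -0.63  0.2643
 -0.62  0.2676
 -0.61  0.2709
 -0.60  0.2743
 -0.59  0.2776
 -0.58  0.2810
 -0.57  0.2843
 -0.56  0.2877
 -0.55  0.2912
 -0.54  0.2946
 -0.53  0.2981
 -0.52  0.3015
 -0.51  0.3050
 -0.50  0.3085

0.2709

T = 2;  σ√T = 0.4243
d₁ = [ln(340/260) + (0.041 + 0.3²/2)·2] / 0.4243 = [0.2683 + 0.1720] / 0.4243 = 1.0377 which rounds to 1.04
d₂ = d₁ − σ√T = 1.0377 − 0.4243 = 0.6134 which rounds to 0.61
Pr(exercise) under Q = N(−d₂) = N(-0.61) = 0.2709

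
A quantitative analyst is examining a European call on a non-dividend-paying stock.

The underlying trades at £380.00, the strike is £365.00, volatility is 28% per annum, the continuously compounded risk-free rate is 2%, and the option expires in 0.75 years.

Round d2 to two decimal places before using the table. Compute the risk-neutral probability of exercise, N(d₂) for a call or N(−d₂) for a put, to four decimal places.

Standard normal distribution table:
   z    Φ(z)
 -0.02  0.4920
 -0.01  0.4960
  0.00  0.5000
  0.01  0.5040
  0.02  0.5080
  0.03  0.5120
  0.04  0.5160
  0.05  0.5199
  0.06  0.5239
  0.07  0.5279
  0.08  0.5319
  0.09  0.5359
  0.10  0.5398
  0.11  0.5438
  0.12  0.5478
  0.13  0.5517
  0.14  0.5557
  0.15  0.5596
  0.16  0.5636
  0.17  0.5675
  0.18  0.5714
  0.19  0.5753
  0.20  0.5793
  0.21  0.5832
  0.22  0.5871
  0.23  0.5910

σ√T = 0.28·√0.75 = 0.2425
ln(S/K) + (r + σ²/2)T = ln(380/365) + (0.02 + 0.28²/2)·0.75 = 0.0403 + 0.0444 = 0.0847
d₁ = 0.0847 / 0.2425 = 0.3492 which rounds to 0.35
d₂ = d₁ − σ√T = 0.3492 − 0.2425 = 0.1067 which rounds to 0.11
Risk-neutral Pr[S_T > K] = N(d₂) = N(0.11) = 0.5438

0.5438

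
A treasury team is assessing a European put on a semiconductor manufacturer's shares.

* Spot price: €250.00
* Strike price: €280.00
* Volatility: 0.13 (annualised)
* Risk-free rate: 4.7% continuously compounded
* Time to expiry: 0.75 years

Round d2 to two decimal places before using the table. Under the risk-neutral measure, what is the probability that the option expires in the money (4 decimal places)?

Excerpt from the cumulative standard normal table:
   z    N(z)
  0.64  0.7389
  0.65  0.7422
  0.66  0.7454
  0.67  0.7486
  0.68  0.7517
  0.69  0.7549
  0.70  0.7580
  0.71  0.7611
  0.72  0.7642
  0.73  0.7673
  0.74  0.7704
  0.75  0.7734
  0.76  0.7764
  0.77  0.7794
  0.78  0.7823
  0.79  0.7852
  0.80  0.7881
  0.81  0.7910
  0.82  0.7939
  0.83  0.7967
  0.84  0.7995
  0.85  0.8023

σ√T = 0.13 × 0.8660 = 0.1126
ln(S/K) + (r + σ²/2)T = ln(250/280) + (0.047 + 0.13²/2)·0.75 = -0.1133 + 0.0416 = -0.0717
d₁ = -0.0717 / 0.1126 = -0.6372 ≈ -0.64
d₂ = d₁ − σ√T = -0.6372 − 0.1126 = -0.7498 ≈ -0.75
Pr(exercise) under Q = N(−d₂) = N(0.75) = 0.7734

0.7734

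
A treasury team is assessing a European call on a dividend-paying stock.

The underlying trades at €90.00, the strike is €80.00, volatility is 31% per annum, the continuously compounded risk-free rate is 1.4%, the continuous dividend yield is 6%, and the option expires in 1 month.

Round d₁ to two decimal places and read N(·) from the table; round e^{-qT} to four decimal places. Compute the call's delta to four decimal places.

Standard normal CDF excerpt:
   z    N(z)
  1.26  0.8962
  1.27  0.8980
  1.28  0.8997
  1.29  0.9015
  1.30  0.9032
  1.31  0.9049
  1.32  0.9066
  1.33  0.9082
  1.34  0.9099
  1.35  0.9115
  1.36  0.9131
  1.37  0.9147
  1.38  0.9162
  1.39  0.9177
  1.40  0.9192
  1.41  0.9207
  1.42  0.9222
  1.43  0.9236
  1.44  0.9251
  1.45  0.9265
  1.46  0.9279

0.9021

σ√T = 0.31·√0.08333 = 0.0895
ln(S/K) + (r − q + σ²/2)T = ln(90/80) + (0.014 − 0.06 + 0.31²/2)·0.08333 = 0.1178 + 0.0002 = 0.1180
d₁ = 0.1180 / 0.0895 = 1.3181 ⇒ 1.32
N(d₁) = N(1.32) = 0.9066
Δ_call = exp(−qT)·N(d₁) = 0.9950·0.9066 = 0.9021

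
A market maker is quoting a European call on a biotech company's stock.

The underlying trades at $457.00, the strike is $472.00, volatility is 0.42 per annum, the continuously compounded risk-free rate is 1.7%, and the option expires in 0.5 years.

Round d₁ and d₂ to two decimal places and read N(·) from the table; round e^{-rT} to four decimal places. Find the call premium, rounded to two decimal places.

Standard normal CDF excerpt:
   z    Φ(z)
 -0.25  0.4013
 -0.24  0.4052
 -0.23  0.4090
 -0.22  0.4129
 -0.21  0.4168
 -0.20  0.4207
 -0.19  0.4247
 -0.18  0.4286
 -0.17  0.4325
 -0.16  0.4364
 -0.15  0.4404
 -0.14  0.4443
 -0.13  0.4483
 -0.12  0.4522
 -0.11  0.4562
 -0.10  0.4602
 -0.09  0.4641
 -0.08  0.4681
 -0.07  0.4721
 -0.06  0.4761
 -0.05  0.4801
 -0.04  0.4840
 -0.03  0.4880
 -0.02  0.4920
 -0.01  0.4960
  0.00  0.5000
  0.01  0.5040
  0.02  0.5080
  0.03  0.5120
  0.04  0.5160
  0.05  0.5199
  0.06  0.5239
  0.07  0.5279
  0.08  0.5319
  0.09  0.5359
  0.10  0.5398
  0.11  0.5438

σ√T = 0.42·√0.5 = 0.2970
d₁ = [ln(457/472) + (0.017 + 0.42²/2)·0.5] / 0.2970 = [-0.0323 + 0.0526] / 0.2970 = 0.0684 which rounds to 0.07
d₂ = d₁ − σ√T = 0.0684 − 0.2970 = -0.2286 which rounds to -0.23
exp(−rT) = exp(−0.017·0.5) = 0.9915
N(d₁) = N(0.07) = 0.5279;  N(d₂) = N(-0.23) = 0.4090
C = 457·0.5279 − 472·0.9915·0.4090 = 241.2503 − 191.4071 = 49.8432

$49.84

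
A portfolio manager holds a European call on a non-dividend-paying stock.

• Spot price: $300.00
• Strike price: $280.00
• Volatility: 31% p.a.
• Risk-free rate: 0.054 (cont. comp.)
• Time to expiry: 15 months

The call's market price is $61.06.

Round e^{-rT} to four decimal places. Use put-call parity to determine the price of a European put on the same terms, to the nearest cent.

exp(−rT) = exp(−0.054·1.25) = 0.9347
Put-call parity: C − P = S − K·e^(−rT) = 300 − 280·0.9347 = 300 − 261.7160 = 38.2840
P = C − (C − P) = 61.06 − (38.2840) = 22.7760

$22.78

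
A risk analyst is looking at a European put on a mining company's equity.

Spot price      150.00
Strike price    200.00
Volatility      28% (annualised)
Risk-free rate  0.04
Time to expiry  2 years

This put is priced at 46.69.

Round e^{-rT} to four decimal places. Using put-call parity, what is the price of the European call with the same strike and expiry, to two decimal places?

12.07

e^(−rT) = e^(−0.04·2) = 0.9231
Put-call parity: C − P = S − K·e^(−rT) = 150 − 200·0.9231 = 150 − 184.6200 = -34.6200
C = P + (C − P) = 46.69 + (-34.6200) = 12.0700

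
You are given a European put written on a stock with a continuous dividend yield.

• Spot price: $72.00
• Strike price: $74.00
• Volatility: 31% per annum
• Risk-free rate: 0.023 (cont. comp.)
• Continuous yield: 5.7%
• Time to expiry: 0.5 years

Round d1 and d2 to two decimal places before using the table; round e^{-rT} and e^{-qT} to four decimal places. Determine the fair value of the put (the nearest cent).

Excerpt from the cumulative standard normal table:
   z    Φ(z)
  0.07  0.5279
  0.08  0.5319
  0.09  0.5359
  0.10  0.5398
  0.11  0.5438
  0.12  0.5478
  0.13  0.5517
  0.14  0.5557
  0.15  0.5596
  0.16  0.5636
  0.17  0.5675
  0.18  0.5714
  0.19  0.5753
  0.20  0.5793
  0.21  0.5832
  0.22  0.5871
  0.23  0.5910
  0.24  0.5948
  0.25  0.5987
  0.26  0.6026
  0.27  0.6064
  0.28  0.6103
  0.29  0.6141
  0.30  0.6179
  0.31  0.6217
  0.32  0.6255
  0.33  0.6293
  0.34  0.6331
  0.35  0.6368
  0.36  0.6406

T = 0.5;  σ√T = 0.2192
d₁ = [ln(72/74) + (0.023 − 0.057 + ½·0.31²)·0.5] / (σ√T) = (-0.0274 + 0.0070) / 0.2192 = -0.0929 → -0.09
d₂ = -0.0929 − 0.2192 = -0.3121 → -0.31
e^(−qT) = e^(−0.057·0.5) = 0.9719;  e^(−rT) = e^(−0.023·0.5) = 0.9886
N(−d₂) = N(0.31) = 0.6217;  N(−d₁) = N(0.09) = 0.5359
P = 74·0.9886·0.6217 − 72·0.9719·0.5359 = 45.4813 − 37.5006 = 7.9808

$7.98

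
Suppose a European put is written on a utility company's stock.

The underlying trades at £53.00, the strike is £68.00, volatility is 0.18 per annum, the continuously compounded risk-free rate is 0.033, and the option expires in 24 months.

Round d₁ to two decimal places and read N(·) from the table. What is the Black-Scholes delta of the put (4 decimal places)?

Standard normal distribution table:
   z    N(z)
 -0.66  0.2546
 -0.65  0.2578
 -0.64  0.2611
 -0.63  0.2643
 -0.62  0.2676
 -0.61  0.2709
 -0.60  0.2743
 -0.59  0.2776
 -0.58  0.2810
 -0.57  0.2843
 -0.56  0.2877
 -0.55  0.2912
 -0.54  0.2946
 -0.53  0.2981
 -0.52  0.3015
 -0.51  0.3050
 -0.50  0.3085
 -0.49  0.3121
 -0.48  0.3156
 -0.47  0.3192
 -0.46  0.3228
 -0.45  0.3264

-0.7224

T = 2;  σ√T = 0.2546
ln(S/K) + (r + σ²/2)T = ln(53/68) + (0.033 + 0.18²/2)·2 = -0.2492 + 0.0984 = -0.1508
d₁ = -0.1508 / 0.2546 = -0.5925 which rounds to -0.59
N(d₁) = N(-0.59) = 0.2776
Δ_put = N(d₁) − 1 = 0.2776 − 1 = -0.7224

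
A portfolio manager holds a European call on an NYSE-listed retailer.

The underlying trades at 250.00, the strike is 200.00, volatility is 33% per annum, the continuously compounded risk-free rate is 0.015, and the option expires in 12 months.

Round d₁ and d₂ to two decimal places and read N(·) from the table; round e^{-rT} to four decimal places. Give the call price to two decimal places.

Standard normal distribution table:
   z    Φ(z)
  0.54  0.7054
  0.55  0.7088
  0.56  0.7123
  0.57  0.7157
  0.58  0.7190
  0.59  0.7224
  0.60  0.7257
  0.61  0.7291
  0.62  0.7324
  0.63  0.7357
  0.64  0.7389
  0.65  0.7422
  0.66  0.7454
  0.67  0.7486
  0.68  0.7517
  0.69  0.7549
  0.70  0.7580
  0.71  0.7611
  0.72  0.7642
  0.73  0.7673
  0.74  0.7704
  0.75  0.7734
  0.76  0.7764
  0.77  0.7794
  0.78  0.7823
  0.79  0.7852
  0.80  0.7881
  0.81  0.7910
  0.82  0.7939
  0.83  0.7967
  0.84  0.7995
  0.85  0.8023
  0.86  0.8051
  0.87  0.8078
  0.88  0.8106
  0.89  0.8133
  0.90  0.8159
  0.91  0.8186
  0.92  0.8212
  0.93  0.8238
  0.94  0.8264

σ√T = 0.33·√1 = 0.3300
d₁ = [ln(250/200) + (0.015 + 0.33²/2)·1] / 0.3300 = [0.2231 + 0.0695] / 0.3300 = 0.8866 ≈ 0.89
d₂ = d₁ − σ√T = 0.8866 − 0.3300 = 0.5566 ≈ 0.56
exp(−rT) = exp(−0.015·1) = 0.9851
N(d₁) = N(0.89) = 0.8133;  N(d₂) = N(0.56) = 0.7123
C = 250·0.8133 − 200·0.9851·0.7123 = 203.3250 − 140.3373 = 62.9877

62.99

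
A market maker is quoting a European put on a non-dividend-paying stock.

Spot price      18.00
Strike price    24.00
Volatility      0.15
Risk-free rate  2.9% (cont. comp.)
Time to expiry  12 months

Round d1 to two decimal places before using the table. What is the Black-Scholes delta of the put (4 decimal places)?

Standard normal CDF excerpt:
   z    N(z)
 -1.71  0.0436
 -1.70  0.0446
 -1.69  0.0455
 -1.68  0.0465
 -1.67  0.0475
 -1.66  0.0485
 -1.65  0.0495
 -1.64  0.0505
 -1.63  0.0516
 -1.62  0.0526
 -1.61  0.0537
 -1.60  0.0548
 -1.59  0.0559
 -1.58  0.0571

T = 1;  σ√T = 0.1500
d₁ = [ln(18/24) + (0.029 + 0.15²/2)·1] / 0.1500 = [-0.2877 + 0.0403] / 0.1500 = -1.6495 → -1.65
N(d₁) = N(-1.65) = 0.0495
Δ_put = N(d₁) − 1 = 0.0495 − 1 = -0.9505

-0.9505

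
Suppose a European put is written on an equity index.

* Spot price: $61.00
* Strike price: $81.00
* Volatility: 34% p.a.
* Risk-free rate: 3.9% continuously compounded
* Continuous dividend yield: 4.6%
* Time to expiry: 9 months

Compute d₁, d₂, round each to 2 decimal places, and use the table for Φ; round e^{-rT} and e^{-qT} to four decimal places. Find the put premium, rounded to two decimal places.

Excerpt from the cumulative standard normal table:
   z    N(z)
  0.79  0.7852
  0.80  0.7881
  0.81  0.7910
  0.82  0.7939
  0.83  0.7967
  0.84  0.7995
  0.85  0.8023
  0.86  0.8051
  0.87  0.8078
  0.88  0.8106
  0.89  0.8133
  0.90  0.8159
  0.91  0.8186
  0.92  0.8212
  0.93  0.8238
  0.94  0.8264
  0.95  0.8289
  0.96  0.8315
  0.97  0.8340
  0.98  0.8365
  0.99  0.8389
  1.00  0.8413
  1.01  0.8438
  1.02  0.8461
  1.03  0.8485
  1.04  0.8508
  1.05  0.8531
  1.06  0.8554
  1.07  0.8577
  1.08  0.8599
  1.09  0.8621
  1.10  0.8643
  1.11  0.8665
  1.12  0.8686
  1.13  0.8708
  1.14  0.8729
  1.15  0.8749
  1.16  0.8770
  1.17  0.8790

$21.55

σ√T = 0.34·√0.75 = 0.2944
ln(S/K) + (r − q + σ²/2)T = ln(61/81) + (0.039 − 0.046 + 0.34²/2)·0.75 = -0.2836 + 0.0381 = -0.2455
d₁ = -0.2455 / 0.2944 = -0.8337 ≈ -0.83
d₂ = d₁ − σ√T = -0.8337 − 0.2944 = -1.1281 ≈ -1.13
exp(−qT) = exp(−0.046·0.75) = 0.9661;  exp(−rT) = exp(−0.039·0.75) = 0.9712
N(−d₂) = N(1.13) = 0.8708;  N(−d₁) = N(0.83) = 0.7967
P = 81·0.9712·0.8708 − 61·0.9661·0.7967 = 68.5034 − 46.9512 = 21.5522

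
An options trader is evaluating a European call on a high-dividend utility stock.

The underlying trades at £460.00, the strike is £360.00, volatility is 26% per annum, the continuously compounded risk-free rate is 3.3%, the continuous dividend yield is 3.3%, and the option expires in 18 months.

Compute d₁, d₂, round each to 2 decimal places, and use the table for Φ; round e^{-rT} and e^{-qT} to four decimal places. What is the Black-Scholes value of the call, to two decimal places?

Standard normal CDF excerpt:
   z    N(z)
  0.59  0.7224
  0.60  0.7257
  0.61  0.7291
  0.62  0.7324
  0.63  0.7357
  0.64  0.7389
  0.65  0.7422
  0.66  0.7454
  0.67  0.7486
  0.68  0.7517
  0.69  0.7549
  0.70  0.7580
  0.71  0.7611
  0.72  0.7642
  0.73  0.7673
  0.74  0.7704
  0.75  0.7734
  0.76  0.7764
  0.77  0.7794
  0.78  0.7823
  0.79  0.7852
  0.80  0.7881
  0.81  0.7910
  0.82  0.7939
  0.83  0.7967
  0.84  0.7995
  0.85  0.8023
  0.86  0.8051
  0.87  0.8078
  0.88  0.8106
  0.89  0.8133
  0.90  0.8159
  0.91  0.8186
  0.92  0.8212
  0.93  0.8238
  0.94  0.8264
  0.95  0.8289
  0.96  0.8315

T = 1.5;  σ√T = 0.3184
ln(S/K) + (r − q + σ²/2)T = ln(460/360) + (0.033 − 0.033 + 0.26²/2)·1.5 = 0.2451 + 0.0507 = 0.2958
d₁ = 0.2958 / 0.3184 = 0.9290 which rounds to 0.93
d₂ = d₁ − σ√T = 0.9290 − 0.3184 = 0.6106 which rounds to 0.61
exp(−qT) = exp(−0.033·1.5) = 0.9517;  exp(−rT) = exp(−0.033·1.5) = 0.9517
N(d₁) = N(0.93) = 0.8238;  N(d₂) = N(0.61) = 0.7291
C = 460·0.9517·0.8238 − 360·0.9517·0.7291 = 360.6448 − 249.7984 = 110.8464

£110.85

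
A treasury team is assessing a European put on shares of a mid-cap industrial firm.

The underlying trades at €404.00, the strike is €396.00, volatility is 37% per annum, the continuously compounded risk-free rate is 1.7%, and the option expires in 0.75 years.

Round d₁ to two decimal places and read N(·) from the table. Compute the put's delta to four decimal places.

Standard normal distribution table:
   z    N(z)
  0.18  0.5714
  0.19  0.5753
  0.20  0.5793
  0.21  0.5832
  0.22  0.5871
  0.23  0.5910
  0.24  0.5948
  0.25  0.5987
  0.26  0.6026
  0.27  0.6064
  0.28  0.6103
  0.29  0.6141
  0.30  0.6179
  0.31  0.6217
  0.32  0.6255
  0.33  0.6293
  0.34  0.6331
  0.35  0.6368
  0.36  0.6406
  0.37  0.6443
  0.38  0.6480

-0.3974

T = 0.75;  σ√T = 0.3204
d₁ = [ln(404/396) + (0.017 + ½·0.37²)·0.75] / (σ√T) = (0.0200 + 0.0641) / 0.3204 = 0.2624 ≈ 0.26
N(d₁) = N(0.26) = 0.6026
Δ_put = N(d₁) − 1 = 0.6026 − 1 = -0.3974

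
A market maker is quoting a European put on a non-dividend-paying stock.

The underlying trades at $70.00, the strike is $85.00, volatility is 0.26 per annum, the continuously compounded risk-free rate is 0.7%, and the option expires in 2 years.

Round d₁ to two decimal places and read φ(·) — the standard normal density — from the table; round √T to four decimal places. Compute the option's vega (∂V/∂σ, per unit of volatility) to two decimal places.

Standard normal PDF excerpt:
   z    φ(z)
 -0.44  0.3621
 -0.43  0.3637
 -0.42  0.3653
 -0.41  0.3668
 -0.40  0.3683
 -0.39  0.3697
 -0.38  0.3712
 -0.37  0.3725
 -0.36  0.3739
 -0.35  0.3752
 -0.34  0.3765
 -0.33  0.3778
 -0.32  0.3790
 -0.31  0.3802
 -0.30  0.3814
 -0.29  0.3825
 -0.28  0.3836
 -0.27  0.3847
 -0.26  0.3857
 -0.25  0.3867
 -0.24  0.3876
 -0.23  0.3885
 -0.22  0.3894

37.64

σ√T = 0.26·√2 = 0.3677
d₁ = [ln(70/85) + (0.007 + ½·0.26²)·2] / (σ√T) = (-0.1942 + 0.0816) / 0.3677 = -0.3061 ⇒ -0.31
√T = √2 = 1.4142
φ(d₁) = φ(-0.31) = 0.3802
vega = S·φ(d₁)·√T = 70·0.3802·1.4142 = 37.6375
(Call and put vega coincide under Black-Scholes.)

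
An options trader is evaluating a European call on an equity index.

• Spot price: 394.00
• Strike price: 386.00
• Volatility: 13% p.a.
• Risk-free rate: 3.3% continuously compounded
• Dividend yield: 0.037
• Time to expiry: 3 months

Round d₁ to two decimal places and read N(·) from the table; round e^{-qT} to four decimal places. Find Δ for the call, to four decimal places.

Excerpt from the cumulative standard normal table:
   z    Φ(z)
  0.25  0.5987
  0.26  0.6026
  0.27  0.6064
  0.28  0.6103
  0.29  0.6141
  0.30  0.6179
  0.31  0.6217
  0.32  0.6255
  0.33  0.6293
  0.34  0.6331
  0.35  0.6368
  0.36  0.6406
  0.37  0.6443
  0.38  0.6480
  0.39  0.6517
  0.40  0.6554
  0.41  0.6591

0.6235

σ√T = 0.13 × 0.5000 = 0.0650
d₁ = [ln(394/386) + (0.033 − 0.037 + ½·0.13²)·0.25] / (σ√T) = (0.0205 + 0.0011) / 0.0650 = 0.3327 ⇒ 0.33
N(d₁) = N(0.33) = 0.6293
Δ_call = exp(−qT)·N(d₁) = 0.9908·0.6293 = 0.6235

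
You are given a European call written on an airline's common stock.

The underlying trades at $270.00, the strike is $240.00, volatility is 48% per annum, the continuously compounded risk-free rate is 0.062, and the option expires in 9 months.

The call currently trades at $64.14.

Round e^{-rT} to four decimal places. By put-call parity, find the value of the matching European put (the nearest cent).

e^(−rT) = e^(−0.062·0.75) = 0.9546
Put-call parity: C − P = S − K·e^(−rT) = 270 − 240·0.9546 = 270 − 229.1040 = 40.8960
P = C − (C − P) = 64.14 − (40.8960) = 23.2440

$23.24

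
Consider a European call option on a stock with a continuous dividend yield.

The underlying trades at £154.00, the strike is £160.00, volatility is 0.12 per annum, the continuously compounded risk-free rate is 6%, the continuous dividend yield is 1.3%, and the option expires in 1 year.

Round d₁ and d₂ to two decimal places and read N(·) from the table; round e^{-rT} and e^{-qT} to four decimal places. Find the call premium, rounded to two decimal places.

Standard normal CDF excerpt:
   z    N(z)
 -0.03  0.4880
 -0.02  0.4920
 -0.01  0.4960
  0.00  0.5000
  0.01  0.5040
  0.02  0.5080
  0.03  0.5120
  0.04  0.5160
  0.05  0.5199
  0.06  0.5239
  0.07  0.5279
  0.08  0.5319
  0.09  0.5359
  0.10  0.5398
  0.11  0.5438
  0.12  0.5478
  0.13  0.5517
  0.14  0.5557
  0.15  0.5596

σ√T = 0.12 × 1.0000 = 0.1200
d₁ = [ln(154/160) + (0.06 − 0.013 + ½·0.12²)·1] / (σ√T) = (-0.0382 + 0.0542) / 0.1200 = 0.1332 ≈ 0.13
d₂ = 0.1332 − 0.1200 = 0.0132 ≈ 0.01
e^(−qT) = e^(−0.013·1) = 0.9871;  e^(−rT) = e^(−0.06·1) = 0.9418
C = 154·0.9871·N(0.13) − 160·0.9418·N(0.01) = 154·0.9871·0.5517 − 160·0.9418·0.5040 = 83.8658 − 75.9468 = 7.9190

£7.92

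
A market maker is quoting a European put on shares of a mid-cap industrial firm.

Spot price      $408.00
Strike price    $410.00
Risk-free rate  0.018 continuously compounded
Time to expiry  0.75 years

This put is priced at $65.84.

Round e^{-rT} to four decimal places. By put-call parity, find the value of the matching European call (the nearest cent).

$69.33

e^(−rT) = e^(−0.018·0.75) = 0.9866
Put-call parity: C − P = S − K·e^(−rT) = 408 − 410·0.9866 = 408 − 404.5060 = 3.4940
C = P + (C − P) = 65.84 + (3.4940) = 69.3340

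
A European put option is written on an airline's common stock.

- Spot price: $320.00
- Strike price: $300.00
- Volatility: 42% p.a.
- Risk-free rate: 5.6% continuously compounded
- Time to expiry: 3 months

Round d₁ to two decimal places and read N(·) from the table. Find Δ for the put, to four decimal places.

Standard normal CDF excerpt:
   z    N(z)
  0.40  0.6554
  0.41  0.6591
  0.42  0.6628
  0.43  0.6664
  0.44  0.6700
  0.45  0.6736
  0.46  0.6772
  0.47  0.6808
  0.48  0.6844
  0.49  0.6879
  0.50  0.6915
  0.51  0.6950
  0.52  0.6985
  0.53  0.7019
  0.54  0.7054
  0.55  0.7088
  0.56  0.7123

-0.3156

σ√T = 0.42 × 0.5000 = 0.2100
d₁ = [ln(320/300) + (0.056 + 0.42²/2)·0.25] / 0.2100 = [0.0645 + 0.0360] / 0.2100 = 0.4790 which rounds to 0.48
N(d₁) = N(0.48) = 0.6844
Δ_put = N(d₁) − 1 = 0.6844 − 1 = -0.3156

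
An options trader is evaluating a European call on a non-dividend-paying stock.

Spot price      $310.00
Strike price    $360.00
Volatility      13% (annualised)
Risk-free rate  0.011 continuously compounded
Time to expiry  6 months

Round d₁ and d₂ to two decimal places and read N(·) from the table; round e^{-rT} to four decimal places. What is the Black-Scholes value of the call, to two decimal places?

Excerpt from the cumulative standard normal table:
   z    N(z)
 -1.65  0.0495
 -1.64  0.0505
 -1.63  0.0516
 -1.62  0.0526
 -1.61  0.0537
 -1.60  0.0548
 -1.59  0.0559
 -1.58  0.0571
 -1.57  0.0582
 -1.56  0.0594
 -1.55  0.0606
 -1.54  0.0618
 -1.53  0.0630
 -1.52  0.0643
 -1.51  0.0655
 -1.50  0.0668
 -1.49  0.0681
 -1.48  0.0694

$0.71

σ√T = 0.13·√0.5 = 0.0919
ln(S/K) + (r + σ²/2)T = ln(310/360) + (0.011 + 0.13²/2)·0.5 = -0.1495 + 0.0097 = -0.1398
d₁ = -0.1398 / 0.0919 = -1.5209 which rounds to -1.52
d₂ = d₁ − σ√T = -1.5209 − 0.0919 = -1.6128 which rounds to -1.61
exp(−rT) = exp(−0.011·0.5) = 0.9945
N(d₁) = N(-1.52) = 0.0643;  N(d₂) = N(-1.61) = 0.0537
C = 310·0.0643 − 360·0.9945·0.0537 = 19.9330 − 19.2257 = 0.7073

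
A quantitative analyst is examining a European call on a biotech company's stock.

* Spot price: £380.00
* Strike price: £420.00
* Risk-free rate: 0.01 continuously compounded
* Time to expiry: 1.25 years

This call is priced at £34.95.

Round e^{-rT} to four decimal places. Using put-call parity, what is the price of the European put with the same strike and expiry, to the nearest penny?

£69.74

e^(−rT) = e^(−0.01·1.25) = 0.9876
Put-call parity: C − P = S − K·e^(−rT) = 380 − 420·0.9876 = 380 − 414.7920 = -34.7920
P = C − (C − P) = 34.95 − (-34.7920) = 69.7420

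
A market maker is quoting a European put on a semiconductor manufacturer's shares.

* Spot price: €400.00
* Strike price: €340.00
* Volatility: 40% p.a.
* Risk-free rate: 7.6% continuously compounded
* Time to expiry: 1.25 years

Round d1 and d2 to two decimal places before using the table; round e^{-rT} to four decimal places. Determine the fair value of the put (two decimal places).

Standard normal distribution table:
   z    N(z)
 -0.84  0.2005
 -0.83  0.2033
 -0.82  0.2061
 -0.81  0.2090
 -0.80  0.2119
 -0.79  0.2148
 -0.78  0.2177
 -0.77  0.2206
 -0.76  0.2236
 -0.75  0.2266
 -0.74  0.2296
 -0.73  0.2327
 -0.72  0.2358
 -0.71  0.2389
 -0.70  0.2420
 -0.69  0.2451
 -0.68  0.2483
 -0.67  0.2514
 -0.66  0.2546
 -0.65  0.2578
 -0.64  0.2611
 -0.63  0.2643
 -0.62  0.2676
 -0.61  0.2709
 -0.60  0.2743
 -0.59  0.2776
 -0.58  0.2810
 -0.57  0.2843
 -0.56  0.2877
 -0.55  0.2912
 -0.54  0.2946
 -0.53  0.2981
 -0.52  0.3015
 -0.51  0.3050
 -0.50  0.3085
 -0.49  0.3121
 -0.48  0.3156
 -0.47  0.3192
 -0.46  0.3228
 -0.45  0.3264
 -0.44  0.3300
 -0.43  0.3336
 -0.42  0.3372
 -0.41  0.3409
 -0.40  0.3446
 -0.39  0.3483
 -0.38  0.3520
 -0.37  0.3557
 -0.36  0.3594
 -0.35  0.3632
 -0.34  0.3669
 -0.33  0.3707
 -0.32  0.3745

σ√T = 0.4·√1.25 = 0.4472
d₁ = [ln(400/340) + (0.076 + 0.4²/2)·1.25] / 0.4472 = [0.1625 + 0.1950] / 0.4472 = 0.7994 which rounds to 0.80
d₂ = d₁ − σ√T = 0.7994 − 0.4472 = 0.3522 which rounds to 0.35
exp(−rT) = exp(−0.076·1.25) = 0.9094
P = 340·0.9094·N(-0.35) − 400·N(-0.80) = 340·0.9094·0.3632 − 400·0.2119 = 112.3000 − 84.7600 = 27.5400

€27.54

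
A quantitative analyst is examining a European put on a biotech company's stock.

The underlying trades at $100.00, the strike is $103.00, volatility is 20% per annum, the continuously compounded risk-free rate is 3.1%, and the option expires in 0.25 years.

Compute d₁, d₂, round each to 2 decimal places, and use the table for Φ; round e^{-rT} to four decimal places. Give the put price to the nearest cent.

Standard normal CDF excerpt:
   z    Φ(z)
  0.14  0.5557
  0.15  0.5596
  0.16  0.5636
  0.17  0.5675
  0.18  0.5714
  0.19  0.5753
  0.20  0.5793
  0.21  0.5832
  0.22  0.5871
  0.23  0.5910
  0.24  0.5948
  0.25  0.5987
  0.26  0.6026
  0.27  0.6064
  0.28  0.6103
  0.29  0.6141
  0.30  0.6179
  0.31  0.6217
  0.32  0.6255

σ√T = 0.2 × 0.5000 = 0.1000
d₁ = [ln(100/103) + (0.031 + ½·0.2²)·0.25] / (σ√T) = (-0.0296 + 0.0128) / 0.1000 = -0.1681 which rounds to -0.17
d₂ = -0.1681 − 0.1000 = -0.2681 which rounds to -0.27
e^(−rT) = e^(−0.031·0.25) = 0.9923
N(−d₂) = N(0.27) = 0.6064;  N(−d₁) = N(0.17) = 0.5675
P = 103·0.9923·0.6064 − 100·0.5675 = 61.9783 − 56.7500 = 5.2283

$5.23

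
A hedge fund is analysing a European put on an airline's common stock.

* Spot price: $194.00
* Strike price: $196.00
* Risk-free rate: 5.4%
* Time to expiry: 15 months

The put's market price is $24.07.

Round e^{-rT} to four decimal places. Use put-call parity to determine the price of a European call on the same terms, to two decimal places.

e^(−rT) = e^(−0.054·1.25) = 0.9347
Put-call parity: C − P = S − K·e^(−rT) = 194 − 196·0.9347 = 194 − 183.2012 = 10.7988
C = P + (C − P) = 24.07 + (10.7988) = 34.8688

$34.87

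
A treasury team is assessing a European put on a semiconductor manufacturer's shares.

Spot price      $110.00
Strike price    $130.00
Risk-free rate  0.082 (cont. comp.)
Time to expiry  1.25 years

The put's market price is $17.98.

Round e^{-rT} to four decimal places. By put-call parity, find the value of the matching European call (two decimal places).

exp(−rT) = exp(−0.082·1.25) = 0.9026
Put-call parity: C − P = S − K·e^(−rT) = 110 − 130·0.9026 = 110 − 117.3380 = -7.3380
C = P + (C − P) = 17.98 + (-7.3380) = 10.6420

$10.64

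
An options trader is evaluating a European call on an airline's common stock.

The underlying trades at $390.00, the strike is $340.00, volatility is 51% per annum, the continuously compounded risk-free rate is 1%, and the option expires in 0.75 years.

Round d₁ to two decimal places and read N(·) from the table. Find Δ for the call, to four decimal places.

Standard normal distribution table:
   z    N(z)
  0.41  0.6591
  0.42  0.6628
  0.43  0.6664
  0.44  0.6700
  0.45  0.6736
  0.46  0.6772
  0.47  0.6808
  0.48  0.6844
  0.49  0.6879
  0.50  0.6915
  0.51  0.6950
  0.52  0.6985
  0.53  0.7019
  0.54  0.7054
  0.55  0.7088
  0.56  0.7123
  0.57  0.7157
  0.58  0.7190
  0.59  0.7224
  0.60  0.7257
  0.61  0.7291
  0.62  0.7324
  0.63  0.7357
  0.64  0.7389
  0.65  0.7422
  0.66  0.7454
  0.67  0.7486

0.7088

σ√T = 0.51 × 0.8660 = 0.4417
d₁ = [ln(390/340) + (0.01 + 0.51²/2)·0.75] / 0.4417 = [0.1372 + 0.1050] / 0.4417 = 0.5485 ⇒ 0.55
N(d₁) = N(0.55) = 0.7088
Δ_call = N(d₁) = 0.7088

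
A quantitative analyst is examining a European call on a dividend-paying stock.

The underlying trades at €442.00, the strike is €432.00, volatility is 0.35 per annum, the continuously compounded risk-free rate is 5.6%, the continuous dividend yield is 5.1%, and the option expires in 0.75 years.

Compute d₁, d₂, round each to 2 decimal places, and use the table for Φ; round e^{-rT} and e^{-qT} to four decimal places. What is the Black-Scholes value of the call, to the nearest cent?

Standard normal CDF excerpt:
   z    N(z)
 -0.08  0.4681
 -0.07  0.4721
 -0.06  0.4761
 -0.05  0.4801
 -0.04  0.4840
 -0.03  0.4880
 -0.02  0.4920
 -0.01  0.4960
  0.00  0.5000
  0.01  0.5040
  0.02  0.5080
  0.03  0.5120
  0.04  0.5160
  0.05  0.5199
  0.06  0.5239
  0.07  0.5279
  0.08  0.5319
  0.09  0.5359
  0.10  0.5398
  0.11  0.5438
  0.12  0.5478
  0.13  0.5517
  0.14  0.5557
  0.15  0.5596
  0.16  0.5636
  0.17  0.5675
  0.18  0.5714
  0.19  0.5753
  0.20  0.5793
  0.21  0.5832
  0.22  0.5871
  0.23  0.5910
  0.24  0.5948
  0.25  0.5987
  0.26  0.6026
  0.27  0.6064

€55.82

T = 0.75;  σ√T = 0.3031
d₁ = [ln(442/432) + (0.056 − 0.051 + 0.35²/2)·0.75] / 0.3031 = [0.0229 + 0.0497] / 0.3031 = 0.2394 ⇒ 0.24
d₂ = d₁ − σ√T = 0.2394 − 0.3031 = -0.0637 ⇒ -0.06
e^(−qT) = e^(−0.051·0.75) = 0.9625;  e^(−rT) = e^(−0.056·0.75) = 0.9589
C = 442·0.9625·N(0.24) − 432·0.9589·N(-0.06) = 442·0.9625·0.5948 − 432·0.9589·0.4761 = 253.0428 − 197.2219 = 55.8208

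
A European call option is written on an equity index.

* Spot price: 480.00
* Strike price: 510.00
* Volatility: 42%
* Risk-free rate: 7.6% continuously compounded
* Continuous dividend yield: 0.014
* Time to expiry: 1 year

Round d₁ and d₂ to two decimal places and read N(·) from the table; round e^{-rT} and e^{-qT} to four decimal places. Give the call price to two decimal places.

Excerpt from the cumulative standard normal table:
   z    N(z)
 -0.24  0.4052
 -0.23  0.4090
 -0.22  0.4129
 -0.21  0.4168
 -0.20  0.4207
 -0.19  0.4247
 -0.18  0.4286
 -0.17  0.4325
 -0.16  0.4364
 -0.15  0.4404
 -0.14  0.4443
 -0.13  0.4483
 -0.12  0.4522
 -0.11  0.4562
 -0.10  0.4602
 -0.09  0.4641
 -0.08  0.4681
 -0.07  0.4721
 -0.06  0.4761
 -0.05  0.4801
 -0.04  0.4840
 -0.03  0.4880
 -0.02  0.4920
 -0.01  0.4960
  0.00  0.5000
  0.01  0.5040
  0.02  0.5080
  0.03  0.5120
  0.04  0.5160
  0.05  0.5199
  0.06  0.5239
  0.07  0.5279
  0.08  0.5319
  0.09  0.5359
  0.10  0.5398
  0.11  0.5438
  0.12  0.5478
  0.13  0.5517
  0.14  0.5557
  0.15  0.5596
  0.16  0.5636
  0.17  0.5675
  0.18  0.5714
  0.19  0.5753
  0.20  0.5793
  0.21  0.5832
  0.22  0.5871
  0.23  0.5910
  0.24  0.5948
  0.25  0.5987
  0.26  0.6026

79.04

σ√T = 0.42·√1 = 0.4200
d₁ = [ln(480/510) + (0.076 − 0.014 + ½·0.42²)·1] / (σ√T) = (-0.0606 + 0.1502) / 0.4200 = 0.2133 ≈ 0.21
d₂ = 0.2133 − 0.4200 = -0.2067 ≈ -0.21
e^(−qT) = e^(−0.014·1) = 0.9861;  e^(−rT) = e^(−0.076·1) = 0.9268
N(d₁) = N(0.21) = 0.5832;  N(d₂) = N(-0.21) = 0.4168
C = 480·0.9861·0.5832 − 510·0.9268·0.4168 = 276.0449 − 197.0080 = 79.0369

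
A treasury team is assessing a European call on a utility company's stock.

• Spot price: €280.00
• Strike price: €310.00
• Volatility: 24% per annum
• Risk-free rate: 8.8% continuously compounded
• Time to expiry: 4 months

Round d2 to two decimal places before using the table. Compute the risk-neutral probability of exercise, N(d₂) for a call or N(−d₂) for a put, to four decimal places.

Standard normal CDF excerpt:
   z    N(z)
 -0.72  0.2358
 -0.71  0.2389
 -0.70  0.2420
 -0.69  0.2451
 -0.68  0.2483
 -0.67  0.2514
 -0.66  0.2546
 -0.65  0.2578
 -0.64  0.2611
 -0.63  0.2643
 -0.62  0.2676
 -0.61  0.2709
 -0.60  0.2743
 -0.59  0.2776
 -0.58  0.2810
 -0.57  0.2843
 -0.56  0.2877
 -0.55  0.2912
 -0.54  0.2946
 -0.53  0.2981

σ√T = 0.24 × 0.5774 = 0.1386
ln(S/K) + (r + σ²/2)T = ln(280/310) + (0.088 + 0.24²/2)·0.3333 = -0.1018 + 0.0389 = -0.0628
d₁ = -0.0628 / 0.1386 = -0.4536 which rounds to -0.45
d₂ = d₁ − σ√T = -0.4536 − 0.1386 = -0.5921 which rounds to -0.59
Risk-neutral Pr[S_T > K] = N(d₂) = N(-0.59) = 0.2776

0.2776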